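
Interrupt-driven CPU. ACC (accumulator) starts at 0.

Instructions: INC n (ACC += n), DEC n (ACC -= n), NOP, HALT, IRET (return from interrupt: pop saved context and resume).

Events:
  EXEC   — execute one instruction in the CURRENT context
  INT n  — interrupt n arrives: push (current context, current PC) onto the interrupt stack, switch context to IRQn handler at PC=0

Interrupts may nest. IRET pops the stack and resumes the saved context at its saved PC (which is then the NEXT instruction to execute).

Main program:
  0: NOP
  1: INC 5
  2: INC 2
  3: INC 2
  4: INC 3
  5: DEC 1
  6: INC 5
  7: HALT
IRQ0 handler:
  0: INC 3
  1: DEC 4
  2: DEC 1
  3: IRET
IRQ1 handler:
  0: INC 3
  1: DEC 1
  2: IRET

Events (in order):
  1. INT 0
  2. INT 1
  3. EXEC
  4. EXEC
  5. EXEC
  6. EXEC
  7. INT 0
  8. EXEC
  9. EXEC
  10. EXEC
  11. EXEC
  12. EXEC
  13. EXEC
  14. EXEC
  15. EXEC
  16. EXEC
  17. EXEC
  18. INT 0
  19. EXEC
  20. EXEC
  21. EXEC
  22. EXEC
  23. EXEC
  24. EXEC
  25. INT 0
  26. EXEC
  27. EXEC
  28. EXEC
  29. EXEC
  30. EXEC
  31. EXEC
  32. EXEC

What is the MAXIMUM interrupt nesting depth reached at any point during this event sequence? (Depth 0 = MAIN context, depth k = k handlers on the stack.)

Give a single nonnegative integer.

Event 1 (INT 0): INT 0 arrives: push (MAIN, PC=0), enter IRQ0 at PC=0 (depth now 1) [depth=1]
Event 2 (INT 1): INT 1 arrives: push (IRQ0, PC=0), enter IRQ1 at PC=0 (depth now 2) [depth=2]
Event 3 (EXEC): [IRQ1] PC=0: INC 3 -> ACC=3 [depth=2]
Event 4 (EXEC): [IRQ1] PC=1: DEC 1 -> ACC=2 [depth=2]
Event 5 (EXEC): [IRQ1] PC=2: IRET -> resume IRQ0 at PC=0 (depth now 1) [depth=1]
Event 6 (EXEC): [IRQ0] PC=0: INC 3 -> ACC=5 [depth=1]
Event 7 (INT 0): INT 0 arrives: push (IRQ0, PC=1), enter IRQ0 at PC=0 (depth now 2) [depth=2]
Event 8 (EXEC): [IRQ0] PC=0: INC 3 -> ACC=8 [depth=2]
Event 9 (EXEC): [IRQ0] PC=1: DEC 4 -> ACC=4 [depth=2]
Event 10 (EXEC): [IRQ0] PC=2: DEC 1 -> ACC=3 [depth=2]
Event 11 (EXEC): [IRQ0] PC=3: IRET -> resume IRQ0 at PC=1 (depth now 1) [depth=1]
Event 12 (EXEC): [IRQ0] PC=1: DEC 4 -> ACC=-1 [depth=1]
Event 13 (EXEC): [IRQ0] PC=2: DEC 1 -> ACC=-2 [depth=1]
Event 14 (EXEC): [IRQ0] PC=3: IRET -> resume MAIN at PC=0 (depth now 0) [depth=0]
Event 15 (EXEC): [MAIN] PC=0: NOP [depth=0]
Event 16 (EXEC): [MAIN] PC=1: INC 5 -> ACC=3 [depth=0]
Event 17 (EXEC): [MAIN] PC=2: INC 2 -> ACC=5 [depth=0]
Event 18 (INT 0): INT 0 arrives: push (MAIN, PC=3), enter IRQ0 at PC=0 (depth now 1) [depth=1]
Event 19 (EXEC): [IRQ0] PC=0: INC 3 -> ACC=8 [depth=1]
Event 20 (EXEC): [IRQ0] PC=1: DEC 4 -> ACC=4 [depth=1]
Event 21 (EXEC): [IRQ0] PC=2: DEC 1 -> ACC=3 [depth=1]
Event 22 (EXEC): [IRQ0] PC=3: IRET -> resume MAIN at PC=3 (depth now 0) [depth=0]
Event 23 (EXEC): [MAIN] PC=3: INC 2 -> ACC=5 [depth=0]
Event 24 (EXEC): [MAIN] PC=4: INC 3 -> ACC=8 [depth=0]
Event 25 (INT 0): INT 0 arrives: push (MAIN, PC=5), enter IRQ0 at PC=0 (depth now 1) [depth=1]
Event 26 (EXEC): [IRQ0] PC=0: INC 3 -> ACC=11 [depth=1]
Event 27 (EXEC): [IRQ0] PC=1: DEC 4 -> ACC=7 [depth=1]
Event 28 (EXEC): [IRQ0] PC=2: DEC 1 -> ACC=6 [depth=1]
Event 29 (EXEC): [IRQ0] PC=3: IRET -> resume MAIN at PC=5 (depth now 0) [depth=0]
Event 30 (EXEC): [MAIN] PC=5: DEC 1 -> ACC=5 [depth=0]
Event 31 (EXEC): [MAIN] PC=6: INC 5 -> ACC=10 [depth=0]
Event 32 (EXEC): [MAIN] PC=7: HALT [depth=0]
Max depth observed: 2

Answer: 2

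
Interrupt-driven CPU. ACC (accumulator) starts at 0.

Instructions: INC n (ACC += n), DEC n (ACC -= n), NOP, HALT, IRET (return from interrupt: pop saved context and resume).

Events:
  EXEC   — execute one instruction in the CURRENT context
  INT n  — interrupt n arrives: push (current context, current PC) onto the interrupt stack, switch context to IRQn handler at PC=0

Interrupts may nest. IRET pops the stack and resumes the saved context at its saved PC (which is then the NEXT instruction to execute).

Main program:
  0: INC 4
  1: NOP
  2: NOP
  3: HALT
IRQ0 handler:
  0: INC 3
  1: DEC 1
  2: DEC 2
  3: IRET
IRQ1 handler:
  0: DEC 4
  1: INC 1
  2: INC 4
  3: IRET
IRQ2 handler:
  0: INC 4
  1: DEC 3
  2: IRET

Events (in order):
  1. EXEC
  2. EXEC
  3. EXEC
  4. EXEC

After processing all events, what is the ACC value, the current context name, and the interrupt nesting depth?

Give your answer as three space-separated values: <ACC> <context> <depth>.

Event 1 (EXEC): [MAIN] PC=0: INC 4 -> ACC=4
Event 2 (EXEC): [MAIN] PC=1: NOP
Event 3 (EXEC): [MAIN] PC=2: NOP
Event 4 (EXEC): [MAIN] PC=3: HALT

Answer: 4 MAIN 0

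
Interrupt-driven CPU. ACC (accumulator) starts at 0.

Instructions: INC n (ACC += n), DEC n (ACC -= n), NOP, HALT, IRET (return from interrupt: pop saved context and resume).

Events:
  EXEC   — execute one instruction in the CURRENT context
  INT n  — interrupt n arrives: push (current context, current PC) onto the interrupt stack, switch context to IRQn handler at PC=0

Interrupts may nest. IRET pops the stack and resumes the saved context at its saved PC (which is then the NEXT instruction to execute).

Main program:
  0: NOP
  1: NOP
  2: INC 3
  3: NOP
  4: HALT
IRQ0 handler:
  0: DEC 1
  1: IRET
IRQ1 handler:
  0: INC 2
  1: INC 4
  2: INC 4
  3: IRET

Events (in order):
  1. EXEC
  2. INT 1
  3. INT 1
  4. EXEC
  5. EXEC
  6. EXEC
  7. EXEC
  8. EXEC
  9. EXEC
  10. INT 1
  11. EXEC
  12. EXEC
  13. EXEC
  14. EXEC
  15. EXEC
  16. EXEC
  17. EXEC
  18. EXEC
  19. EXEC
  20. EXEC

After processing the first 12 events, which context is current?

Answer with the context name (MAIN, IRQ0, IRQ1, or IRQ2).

Event 1 (EXEC): [MAIN] PC=0: NOP
Event 2 (INT 1): INT 1 arrives: push (MAIN, PC=1), enter IRQ1 at PC=0 (depth now 1)
Event 3 (INT 1): INT 1 arrives: push (IRQ1, PC=0), enter IRQ1 at PC=0 (depth now 2)
Event 4 (EXEC): [IRQ1] PC=0: INC 2 -> ACC=2
Event 5 (EXEC): [IRQ1] PC=1: INC 4 -> ACC=6
Event 6 (EXEC): [IRQ1] PC=2: INC 4 -> ACC=10
Event 7 (EXEC): [IRQ1] PC=3: IRET -> resume IRQ1 at PC=0 (depth now 1)
Event 8 (EXEC): [IRQ1] PC=0: INC 2 -> ACC=12
Event 9 (EXEC): [IRQ1] PC=1: INC 4 -> ACC=16
Event 10 (INT 1): INT 1 arrives: push (IRQ1, PC=2), enter IRQ1 at PC=0 (depth now 2)
Event 11 (EXEC): [IRQ1] PC=0: INC 2 -> ACC=18
Event 12 (EXEC): [IRQ1] PC=1: INC 4 -> ACC=22

Answer: IRQ1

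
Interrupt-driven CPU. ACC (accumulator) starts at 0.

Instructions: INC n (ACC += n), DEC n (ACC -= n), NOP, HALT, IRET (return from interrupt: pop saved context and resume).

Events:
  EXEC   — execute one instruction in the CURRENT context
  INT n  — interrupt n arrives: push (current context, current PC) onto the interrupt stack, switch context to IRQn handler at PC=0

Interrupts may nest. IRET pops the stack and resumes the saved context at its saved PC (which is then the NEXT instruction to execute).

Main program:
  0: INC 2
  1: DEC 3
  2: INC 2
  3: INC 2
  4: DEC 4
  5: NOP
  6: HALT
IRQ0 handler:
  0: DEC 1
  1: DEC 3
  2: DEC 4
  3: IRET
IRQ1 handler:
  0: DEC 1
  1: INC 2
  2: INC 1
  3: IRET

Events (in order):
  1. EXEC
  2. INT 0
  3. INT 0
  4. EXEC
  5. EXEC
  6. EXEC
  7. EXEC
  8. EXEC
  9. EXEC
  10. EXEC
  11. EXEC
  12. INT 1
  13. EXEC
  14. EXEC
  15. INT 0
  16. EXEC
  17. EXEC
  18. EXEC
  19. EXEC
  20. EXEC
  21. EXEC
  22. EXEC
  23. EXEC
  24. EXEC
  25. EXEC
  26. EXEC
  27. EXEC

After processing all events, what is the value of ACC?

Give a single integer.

Answer: -23

Derivation:
Event 1 (EXEC): [MAIN] PC=0: INC 2 -> ACC=2
Event 2 (INT 0): INT 0 arrives: push (MAIN, PC=1), enter IRQ0 at PC=0 (depth now 1)
Event 3 (INT 0): INT 0 arrives: push (IRQ0, PC=0), enter IRQ0 at PC=0 (depth now 2)
Event 4 (EXEC): [IRQ0] PC=0: DEC 1 -> ACC=1
Event 5 (EXEC): [IRQ0] PC=1: DEC 3 -> ACC=-2
Event 6 (EXEC): [IRQ0] PC=2: DEC 4 -> ACC=-6
Event 7 (EXEC): [IRQ0] PC=3: IRET -> resume IRQ0 at PC=0 (depth now 1)
Event 8 (EXEC): [IRQ0] PC=0: DEC 1 -> ACC=-7
Event 9 (EXEC): [IRQ0] PC=1: DEC 3 -> ACC=-10
Event 10 (EXEC): [IRQ0] PC=2: DEC 4 -> ACC=-14
Event 11 (EXEC): [IRQ0] PC=3: IRET -> resume MAIN at PC=1 (depth now 0)
Event 12 (INT 1): INT 1 arrives: push (MAIN, PC=1), enter IRQ1 at PC=0 (depth now 1)
Event 13 (EXEC): [IRQ1] PC=0: DEC 1 -> ACC=-15
Event 14 (EXEC): [IRQ1] PC=1: INC 2 -> ACC=-13
Event 15 (INT 0): INT 0 arrives: push (IRQ1, PC=2), enter IRQ0 at PC=0 (depth now 2)
Event 16 (EXEC): [IRQ0] PC=0: DEC 1 -> ACC=-14
Event 17 (EXEC): [IRQ0] PC=1: DEC 3 -> ACC=-17
Event 18 (EXEC): [IRQ0] PC=2: DEC 4 -> ACC=-21
Event 19 (EXEC): [IRQ0] PC=3: IRET -> resume IRQ1 at PC=2 (depth now 1)
Event 20 (EXEC): [IRQ1] PC=2: INC 1 -> ACC=-20
Event 21 (EXEC): [IRQ1] PC=3: IRET -> resume MAIN at PC=1 (depth now 0)
Event 22 (EXEC): [MAIN] PC=1: DEC 3 -> ACC=-23
Event 23 (EXEC): [MAIN] PC=2: INC 2 -> ACC=-21
Event 24 (EXEC): [MAIN] PC=3: INC 2 -> ACC=-19
Event 25 (EXEC): [MAIN] PC=4: DEC 4 -> ACC=-23
Event 26 (EXEC): [MAIN] PC=5: NOP
Event 27 (EXEC): [MAIN] PC=6: HALT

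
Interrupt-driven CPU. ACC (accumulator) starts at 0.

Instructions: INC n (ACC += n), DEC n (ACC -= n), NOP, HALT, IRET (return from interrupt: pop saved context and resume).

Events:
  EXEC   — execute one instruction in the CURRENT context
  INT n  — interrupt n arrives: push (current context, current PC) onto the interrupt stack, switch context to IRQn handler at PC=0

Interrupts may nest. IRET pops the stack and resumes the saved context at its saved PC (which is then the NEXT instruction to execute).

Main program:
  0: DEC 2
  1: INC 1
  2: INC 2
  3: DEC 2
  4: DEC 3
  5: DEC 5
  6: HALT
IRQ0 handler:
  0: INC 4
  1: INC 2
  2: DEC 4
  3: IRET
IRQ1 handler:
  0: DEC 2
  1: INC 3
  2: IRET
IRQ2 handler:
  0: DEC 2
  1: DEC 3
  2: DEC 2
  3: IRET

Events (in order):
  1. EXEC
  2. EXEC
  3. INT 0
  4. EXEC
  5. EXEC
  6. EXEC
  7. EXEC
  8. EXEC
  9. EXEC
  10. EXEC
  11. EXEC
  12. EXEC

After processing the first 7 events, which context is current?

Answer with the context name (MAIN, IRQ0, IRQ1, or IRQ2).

Answer: MAIN

Derivation:
Event 1 (EXEC): [MAIN] PC=0: DEC 2 -> ACC=-2
Event 2 (EXEC): [MAIN] PC=1: INC 1 -> ACC=-1
Event 3 (INT 0): INT 0 arrives: push (MAIN, PC=2), enter IRQ0 at PC=0 (depth now 1)
Event 4 (EXEC): [IRQ0] PC=0: INC 4 -> ACC=3
Event 5 (EXEC): [IRQ0] PC=1: INC 2 -> ACC=5
Event 6 (EXEC): [IRQ0] PC=2: DEC 4 -> ACC=1
Event 7 (EXEC): [IRQ0] PC=3: IRET -> resume MAIN at PC=2 (depth now 0)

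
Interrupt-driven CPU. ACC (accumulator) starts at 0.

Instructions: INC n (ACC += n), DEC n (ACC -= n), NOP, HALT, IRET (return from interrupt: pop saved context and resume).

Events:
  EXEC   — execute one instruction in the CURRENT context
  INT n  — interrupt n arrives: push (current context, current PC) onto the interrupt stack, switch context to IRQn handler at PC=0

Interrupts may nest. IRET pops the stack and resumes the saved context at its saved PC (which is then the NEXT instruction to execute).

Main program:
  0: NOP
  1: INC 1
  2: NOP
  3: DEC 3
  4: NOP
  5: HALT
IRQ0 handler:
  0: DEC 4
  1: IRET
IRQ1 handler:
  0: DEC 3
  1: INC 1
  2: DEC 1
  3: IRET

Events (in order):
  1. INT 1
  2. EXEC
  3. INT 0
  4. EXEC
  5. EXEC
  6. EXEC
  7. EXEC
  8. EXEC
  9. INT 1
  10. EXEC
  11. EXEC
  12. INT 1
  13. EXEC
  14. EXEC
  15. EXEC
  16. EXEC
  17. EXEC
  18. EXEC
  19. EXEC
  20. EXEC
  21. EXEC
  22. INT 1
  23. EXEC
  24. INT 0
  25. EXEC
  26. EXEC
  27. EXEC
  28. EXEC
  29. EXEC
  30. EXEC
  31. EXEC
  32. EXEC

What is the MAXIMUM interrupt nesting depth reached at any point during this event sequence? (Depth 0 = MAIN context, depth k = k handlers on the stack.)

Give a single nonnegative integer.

Event 1 (INT 1): INT 1 arrives: push (MAIN, PC=0), enter IRQ1 at PC=0 (depth now 1) [depth=1]
Event 2 (EXEC): [IRQ1] PC=0: DEC 3 -> ACC=-3 [depth=1]
Event 3 (INT 0): INT 0 arrives: push (IRQ1, PC=1), enter IRQ0 at PC=0 (depth now 2) [depth=2]
Event 4 (EXEC): [IRQ0] PC=0: DEC 4 -> ACC=-7 [depth=2]
Event 5 (EXEC): [IRQ0] PC=1: IRET -> resume IRQ1 at PC=1 (depth now 1) [depth=1]
Event 6 (EXEC): [IRQ1] PC=1: INC 1 -> ACC=-6 [depth=1]
Event 7 (EXEC): [IRQ1] PC=2: DEC 1 -> ACC=-7 [depth=1]
Event 8 (EXEC): [IRQ1] PC=3: IRET -> resume MAIN at PC=0 (depth now 0) [depth=0]
Event 9 (INT 1): INT 1 arrives: push (MAIN, PC=0), enter IRQ1 at PC=0 (depth now 1) [depth=1]
Event 10 (EXEC): [IRQ1] PC=0: DEC 3 -> ACC=-10 [depth=1]
Event 11 (EXEC): [IRQ1] PC=1: INC 1 -> ACC=-9 [depth=1]
Event 12 (INT 1): INT 1 arrives: push (IRQ1, PC=2), enter IRQ1 at PC=0 (depth now 2) [depth=2]
Event 13 (EXEC): [IRQ1] PC=0: DEC 3 -> ACC=-12 [depth=2]
Event 14 (EXEC): [IRQ1] PC=1: INC 1 -> ACC=-11 [depth=2]
Event 15 (EXEC): [IRQ1] PC=2: DEC 1 -> ACC=-12 [depth=2]
Event 16 (EXEC): [IRQ1] PC=3: IRET -> resume IRQ1 at PC=2 (depth now 1) [depth=1]
Event 17 (EXEC): [IRQ1] PC=2: DEC 1 -> ACC=-13 [depth=1]
Event 18 (EXEC): [IRQ1] PC=3: IRET -> resume MAIN at PC=0 (depth now 0) [depth=0]
Event 19 (EXEC): [MAIN] PC=0: NOP [depth=0]
Event 20 (EXEC): [MAIN] PC=1: INC 1 -> ACC=-12 [depth=0]
Event 21 (EXEC): [MAIN] PC=2: NOP [depth=0]
Event 22 (INT 1): INT 1 arrives: push (MAIN, PC=3), enter IRQ1 at PC=0 (depth now 1) [depth=1]
Event 23 (EXEC): [IRQ1] PC=0: DEC 3 -> ACC=-15 [depth=1]
Event 24 (INT 0): INT 0 arrives: push (IRQ1, PC=1), enter IRQ0 at PC=0 (depth now 2) [depth=2]
Event 25 (EXEC): [IRQ0] PC=0: DEC 4 -> ACC=-19 [depth=2]
Event 26 (EXEC): [IRQ0] PC=1: IRET -> resume IRQ1 at PC=1 (depth now 1) [depth=1]
Event 27 (EXEC): [IRQ1] PC=1: INC 1 -> ACC=-18 [depth=1]
Event 28 (EXEC): [IRQ1] PC=2: DEC 1 -> ACC=-19 [depth=1]
Event 29 (EXEC): [IRQ1] PC=3: IRET -> resume MAIN at PC=3 (depth now 0) [depth=0]
Event 30 (EXEC): [MAIN] PC=3: DEC 3 -> ACC=-22 [depth=0]
Event 31 (EXEC): [MAIN] PC=4: NOP [depth=0]
Event 32 (EXEC): [MAIN] PC=5: HALT [depth=0]
Max depth observed: 2

Answer: 2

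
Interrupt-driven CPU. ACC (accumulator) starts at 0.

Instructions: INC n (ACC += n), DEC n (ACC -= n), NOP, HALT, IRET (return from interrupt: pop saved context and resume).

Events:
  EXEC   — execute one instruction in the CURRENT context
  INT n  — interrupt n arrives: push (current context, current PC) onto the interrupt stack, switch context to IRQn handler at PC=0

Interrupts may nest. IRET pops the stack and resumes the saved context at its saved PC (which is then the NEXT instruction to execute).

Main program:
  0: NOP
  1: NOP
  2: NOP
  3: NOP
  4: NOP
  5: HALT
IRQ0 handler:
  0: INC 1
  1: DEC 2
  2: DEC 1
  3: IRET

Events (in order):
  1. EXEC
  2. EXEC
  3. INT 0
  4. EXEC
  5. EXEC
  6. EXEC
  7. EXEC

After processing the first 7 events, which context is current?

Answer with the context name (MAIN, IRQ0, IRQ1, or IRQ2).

Answer: MAIN

Derivation:
Event 1 (EXEC): [MAIN] PC=0: NOP
Event 2 (EXEC): [MAIN] PC=1: NOP
Event 3 (INT 0): INT 0 arrives: push (MAIN, PC=2), enter IRQ0 at PC=0 (depth now 1)
Event 4 (EXEC): [IRQ0] PC=0: INC 1 -> ACC=1
Event 5 (EXEC): [IRQ0] PC=1: DEC 2 -> ACC=-1
Event 6 (EXEC): [IRQ0] PC=2: DEC 1 -> ACC=-2
Event 7 (EXEC): [IRQ0] PC=3: IRET -> resume MAIN at PC=2 (depth now 0)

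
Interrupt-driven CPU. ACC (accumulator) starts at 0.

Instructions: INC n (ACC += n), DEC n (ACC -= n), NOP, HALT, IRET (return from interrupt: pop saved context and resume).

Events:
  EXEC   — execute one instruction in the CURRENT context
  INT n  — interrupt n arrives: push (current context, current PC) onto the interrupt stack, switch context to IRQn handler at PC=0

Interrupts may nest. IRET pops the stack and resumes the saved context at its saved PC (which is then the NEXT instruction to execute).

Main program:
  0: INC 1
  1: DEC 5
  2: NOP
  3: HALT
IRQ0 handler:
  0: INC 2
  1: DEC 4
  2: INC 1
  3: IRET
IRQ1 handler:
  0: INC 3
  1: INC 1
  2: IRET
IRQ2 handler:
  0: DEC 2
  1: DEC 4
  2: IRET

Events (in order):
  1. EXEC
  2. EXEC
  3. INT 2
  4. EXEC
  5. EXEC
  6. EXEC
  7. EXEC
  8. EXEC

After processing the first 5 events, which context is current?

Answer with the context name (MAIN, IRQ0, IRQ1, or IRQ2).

Event 1 (EXEC): [MAIN] PC=0: INC 1 -> ACC=1
Event 2 (EXEC): [MAIN] PC=1: DEC 5 -> ACC=-4
Event 3 (INT 2): INT 2 arrives: push (MAIN, PC=2), enter IRQ2 at PC=0 (depth now 1)
Event 4 (EXEC): [IRQ2] PC=0: DEC 2 -> ACC=-6
Event 5 (EXEC): [IRQ2] PC=1: DEC 4 -> ACC=-10

Answer: IRQ2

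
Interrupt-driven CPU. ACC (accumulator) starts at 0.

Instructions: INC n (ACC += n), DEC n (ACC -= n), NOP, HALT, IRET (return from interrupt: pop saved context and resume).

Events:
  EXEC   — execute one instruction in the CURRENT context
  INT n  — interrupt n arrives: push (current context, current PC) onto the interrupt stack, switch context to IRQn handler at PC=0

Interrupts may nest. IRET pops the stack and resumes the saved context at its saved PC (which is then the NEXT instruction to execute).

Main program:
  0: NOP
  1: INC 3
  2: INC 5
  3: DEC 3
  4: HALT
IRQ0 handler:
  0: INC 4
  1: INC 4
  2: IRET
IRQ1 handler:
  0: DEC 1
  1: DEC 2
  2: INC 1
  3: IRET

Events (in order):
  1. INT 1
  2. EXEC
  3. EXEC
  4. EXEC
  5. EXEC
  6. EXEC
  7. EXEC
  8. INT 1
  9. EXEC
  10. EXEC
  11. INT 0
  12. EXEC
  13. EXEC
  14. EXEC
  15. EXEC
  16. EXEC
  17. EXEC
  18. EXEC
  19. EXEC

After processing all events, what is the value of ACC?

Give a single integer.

Event 1 (INT 1): INT 1 arrives: push (MAIN, PC=0), enter IRQ1 at PC=0 (depth now 1)
Event 2 (EXEC): [IRQ1] PC=0: DEC 1 -> ACC=-1
Event 3 (EXEC): [IRQ1] PC=1: DEC 2 -> ACC=-3
Event 4 (EXEC): [IRQ1] PC=2: INC 1 -> ACC=-2
Event 5 (EXEC): [IRQ1] PC=3: IRET -> resume MAIN at PC=0 (depth now 0)
Event 6 (EXEC): [MAIN] PC=0: NOP
Event 7 (EXEC): [MAIN] PC=1: INC 3 -> ACC=1
Event 8 (INT 1): INT 1 arrives: push (MAIN, PC=2), enter IRQ1 at PC=0 (depth now 1)
Event 9 (EXEC): [IRQ1] PC=0: DEC 1 -> ACC=0
Event 10 (EXEC): [IRQ1] PC=1: DEC 2 -> ACC=-2
Event 11 (INT 0): INT 0 arrives: push (IRQ1, PC=2), enter IRQ0 at PC=0 (depth now 2)
Event 12 (EXEC): [IRQ0] PC=0: INC 4 -> ACC=2
Event 13 (EXEC): [IRQ0] PC=1: INC 4 -> ACC=6
Event 14 (EXEC): [IRQ0] PC=2: IRET -> resume IRQ1 at PC=2 (depth now 1)
Event 15 (EXEC): [IRQ1] PC=2: INC 1 -> ACC=7
Event 16 (EXEC): [IRQ1] PC=3: IRET -> resume MAIN at PC=2 (depth now 0)
Event 17 (EXEC): [MAIN] PC=2: INC 5 -> ACC=12
Event 18 (EXEC): [MAIN] PC=3: DEC 3 -> ACC=9
Event 19 (EXEC): [MAIN] PC=4: HALT

Answer: 9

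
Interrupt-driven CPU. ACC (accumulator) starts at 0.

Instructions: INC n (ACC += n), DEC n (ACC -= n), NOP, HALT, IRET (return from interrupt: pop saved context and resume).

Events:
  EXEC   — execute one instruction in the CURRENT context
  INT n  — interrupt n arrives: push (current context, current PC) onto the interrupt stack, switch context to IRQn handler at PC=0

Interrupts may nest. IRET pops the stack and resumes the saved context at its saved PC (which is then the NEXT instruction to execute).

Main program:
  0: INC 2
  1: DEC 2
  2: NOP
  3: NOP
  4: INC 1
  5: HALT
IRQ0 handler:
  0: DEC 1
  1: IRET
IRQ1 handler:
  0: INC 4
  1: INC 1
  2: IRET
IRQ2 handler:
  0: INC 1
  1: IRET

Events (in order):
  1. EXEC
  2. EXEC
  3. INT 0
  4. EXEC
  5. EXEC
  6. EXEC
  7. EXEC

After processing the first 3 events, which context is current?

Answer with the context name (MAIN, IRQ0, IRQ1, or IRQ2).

Answer: IRQ0

Derivation:
Event 1 (EXEC): [MAIN] PC=0: INC 2 -> ACC=2
Event 2 (EXEC): [MAIN] PC=1: DEC 2 -> ACC=0
Event 3 (INT 0): INT 0 arrives: push (MAIN, PC=2), enter IRQ0 at PC=0 (depth now 1)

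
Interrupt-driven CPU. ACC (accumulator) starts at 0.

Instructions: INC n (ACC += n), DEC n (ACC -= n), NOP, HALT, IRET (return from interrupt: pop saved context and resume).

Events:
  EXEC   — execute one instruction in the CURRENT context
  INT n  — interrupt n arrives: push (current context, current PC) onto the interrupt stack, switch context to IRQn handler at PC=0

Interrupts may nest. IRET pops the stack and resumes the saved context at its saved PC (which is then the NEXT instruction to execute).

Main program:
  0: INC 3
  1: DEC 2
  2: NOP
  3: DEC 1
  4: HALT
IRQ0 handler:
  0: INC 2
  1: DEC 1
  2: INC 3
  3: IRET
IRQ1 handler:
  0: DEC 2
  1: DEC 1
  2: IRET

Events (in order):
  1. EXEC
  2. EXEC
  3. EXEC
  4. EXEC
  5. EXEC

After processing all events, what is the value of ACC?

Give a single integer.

Event 1 (EXEC): [MAIN] PC=0: INC 3 -> ACC=3
Event 2 (EXEC): [MAIN] PC=1: DEC 2 -> ACC=1
Event 3 (EXEC): [MAIN] PC=2: NOP
Event 4 (EXEC): [MAIN] PC=3: DEC 1 -> ACC=0
Event 5 (EXEC): [MAIN] PC=4: HALT

Answer: 0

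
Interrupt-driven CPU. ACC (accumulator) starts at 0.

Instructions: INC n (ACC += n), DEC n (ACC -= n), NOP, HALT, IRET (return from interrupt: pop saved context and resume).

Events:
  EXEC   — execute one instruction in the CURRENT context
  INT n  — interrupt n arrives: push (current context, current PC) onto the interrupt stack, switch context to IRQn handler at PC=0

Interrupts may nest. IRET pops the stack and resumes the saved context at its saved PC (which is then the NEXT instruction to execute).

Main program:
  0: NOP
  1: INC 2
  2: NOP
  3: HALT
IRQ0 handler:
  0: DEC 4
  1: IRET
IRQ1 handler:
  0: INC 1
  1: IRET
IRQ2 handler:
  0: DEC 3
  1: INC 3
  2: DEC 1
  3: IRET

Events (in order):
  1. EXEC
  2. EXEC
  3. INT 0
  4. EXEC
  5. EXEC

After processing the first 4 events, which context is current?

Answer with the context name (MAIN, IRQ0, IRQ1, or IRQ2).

Event 1 (EXEC): [MAIN] PC=0: NOP
Event 2 (EXEC): [MAIN] PC=1: INC 2 -> ACC=2
Event 3 (INT 0): INT 0 arrives: push (MAIN, PC=2), enter IRQ0 at PC=0 (depth now 1)
Event 4 (EXEC): [IRQ0] PC=0: DEC 4 -> ACC=-2

Answer: IRQ0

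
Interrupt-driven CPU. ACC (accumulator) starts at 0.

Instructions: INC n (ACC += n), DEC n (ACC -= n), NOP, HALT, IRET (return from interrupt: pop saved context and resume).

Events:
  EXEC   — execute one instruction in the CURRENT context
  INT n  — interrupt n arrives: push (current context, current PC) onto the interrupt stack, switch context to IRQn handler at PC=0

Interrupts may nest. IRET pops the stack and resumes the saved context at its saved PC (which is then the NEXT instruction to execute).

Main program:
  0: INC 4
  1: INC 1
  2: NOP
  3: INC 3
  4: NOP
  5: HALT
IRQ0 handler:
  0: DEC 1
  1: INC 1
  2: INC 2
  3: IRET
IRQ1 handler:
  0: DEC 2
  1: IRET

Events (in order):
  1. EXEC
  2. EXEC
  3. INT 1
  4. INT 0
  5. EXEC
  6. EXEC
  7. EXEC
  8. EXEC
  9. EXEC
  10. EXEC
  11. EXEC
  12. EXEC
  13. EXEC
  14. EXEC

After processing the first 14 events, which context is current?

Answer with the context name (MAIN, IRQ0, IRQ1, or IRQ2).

Event 1 (EXEC): [MAIN] PC=0: INC 4 -> ACC=4
Event 2 (EXEC): [MAIN] PC=1: INC 1 -> ACC=5
Event 3 (INT 1): INT 1 arrives: push (MAIN, PC=2), enter IRQ1 at PC=0 (depth now 1)
Event 4 (INT 0): INT 0 arrives: push (IRQ1, PC=0), enter IRQ0 at PC=0 (depth now 2)
Event 5 (EXEC): [IRQ0] PC=0: DEC 1 -> ACC=4
Event 6 (EXEC): [IRQ0] PC=1: INC 1 -> ACC=5
Event 7 (EXEC): [IRQ0] PC=2: INC 2 -> ACC=7
Event 8 (EXEC): [IRQ0] PC=3: IRET -> resume IRQ1 at PC=0 (depth now 1)
Event 9 (EXEC): [IRQ1] PC=0: DEC 2 -> ACC=5
Event 10 (EXEC): [IRQ1] PC=1: IRET -> resume MAIN at PC=2 (depth now 0)
Event 11 (EXEC): [MAIN] PC=2: NOP
Event 12 (EXEC): [MAIN] PC=3: INC 3 -> ACC=8
Event 13 (EXEC): [MAIN] PC=4: NOP
Event 14 (EXEC): [MAIN] PC=5: HALT

Answer: MAIN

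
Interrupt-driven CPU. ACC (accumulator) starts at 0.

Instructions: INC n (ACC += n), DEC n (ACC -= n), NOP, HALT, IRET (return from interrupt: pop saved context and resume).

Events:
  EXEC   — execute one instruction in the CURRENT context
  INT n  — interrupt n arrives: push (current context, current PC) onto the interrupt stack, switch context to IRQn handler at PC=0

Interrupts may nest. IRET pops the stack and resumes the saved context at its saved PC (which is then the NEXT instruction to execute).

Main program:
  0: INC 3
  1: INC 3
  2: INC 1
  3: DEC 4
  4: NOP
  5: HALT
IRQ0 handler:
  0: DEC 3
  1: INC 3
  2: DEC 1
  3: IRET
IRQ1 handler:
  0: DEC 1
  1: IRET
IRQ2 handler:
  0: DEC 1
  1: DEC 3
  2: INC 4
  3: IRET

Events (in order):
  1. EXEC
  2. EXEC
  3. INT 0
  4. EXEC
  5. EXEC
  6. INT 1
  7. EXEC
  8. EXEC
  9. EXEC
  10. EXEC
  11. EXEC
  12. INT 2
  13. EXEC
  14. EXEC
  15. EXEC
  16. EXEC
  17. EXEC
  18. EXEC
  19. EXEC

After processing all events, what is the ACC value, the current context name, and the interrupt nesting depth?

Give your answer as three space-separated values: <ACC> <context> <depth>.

Event 1 (EXEC): [MAIN] PC=0: INC 3 -> ACC=3
Event 2 (EXEC): [MAIN] PC=1: INC 3 -> ACC=6
Event 3 (INT 0): INT 0 arrives: push (MAIN, PC=2), enter IRQ0 at PC=0 (depth now 1)
Event 4 (EXEC): [IRQ0] PC=0: DEC 3 -> ACC=3
Event 5 (EXEC): [IRQ0] PC=1: INC 3 -> ACC=6
Event 6 (INT 1): INT 1 arrives: push (IRQ0, PC=2), enter IRQ1 at PC=0 (depth now 2)
Event 7 (EXEC): [IRQ1] PC=0: DEC 1 -> ACC=5
Event 8 (EXEC): [IRQ1] PC=1: IRET -> resume IRQ0 at PC=2 (depth now 1)
Event 9 (EXEC): [IRQ0] PC=2: DEC 1 -> ACC=4
Event 10 (EXEC): [IRQ0] PC=3: IRET -> resume MAIN at PC=2 (depth now 0)
Event 11 (EXEC): [MAIN] PC=2: INC 1 -> ACC=5
Event 12 (INT 2): INT 2 arrives: push (MAIN, PC=3), enter IRQ2 at PC=0 (depth now 1)
Event 13 (EXEC): [IRQ2] PC=0: DEC 1 -> ACC=4
Event 14 (EXEC): [IRQ2] PC=1: DEC 3 -> ACC=1
Event 15 (EXEC): [IRQ2] PC=2: INC 4 -> ACC=5
Event 16 (EXEC): [IRQ2] PC=3: IRET -> resume MAIN at PC=3 (depth now 0)
Event 17 (EXEC): [MAIN] PC=3: DEC 4 -> ACC=1
Event 18 (EXEC): [MAIN] PC=4: NOP
Event 19 (EXEC): [MAIN] PC=5: HALT

Answer: 1 MAIN 0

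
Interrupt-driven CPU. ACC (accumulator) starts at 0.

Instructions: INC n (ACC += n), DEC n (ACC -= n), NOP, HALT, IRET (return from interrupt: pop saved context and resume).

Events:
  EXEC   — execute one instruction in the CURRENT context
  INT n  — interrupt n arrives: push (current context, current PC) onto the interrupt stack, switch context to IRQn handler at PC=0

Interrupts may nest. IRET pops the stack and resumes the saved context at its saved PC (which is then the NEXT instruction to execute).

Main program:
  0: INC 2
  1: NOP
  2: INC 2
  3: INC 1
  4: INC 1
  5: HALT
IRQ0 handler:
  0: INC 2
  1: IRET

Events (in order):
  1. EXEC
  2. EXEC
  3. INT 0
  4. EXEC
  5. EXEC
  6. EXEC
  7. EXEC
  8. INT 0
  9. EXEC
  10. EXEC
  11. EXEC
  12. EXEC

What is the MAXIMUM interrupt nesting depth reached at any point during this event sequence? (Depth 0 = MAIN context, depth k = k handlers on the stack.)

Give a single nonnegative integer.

Answer: 1

Derivation:
Event 1 (EXEC): [MAIN] PC=0: INC 2 -> ACC=2 [depth=0]
Event 2 (EXEC): [MAIN] PC=1: NOP [depth=0]
Event 3 (INT 0): INT 0 arrives: push (MAIN, PC=2), enter IRQ0 at PC=0 (depth now 1) [depth=1]
Event 4 (EXEC): [IRQ0] PC=0: INC 2 -> ACC=4 [depth=1]
Event 5 (EXEC): [IRQ0] PC=1: IRET -> resume MAIN at PC=2 (depth now 0) [depth=0]
Event 6 (EXEC): [MAIN] PC=2: INC 2 -> ACC=6 [depth=0]
Event 7 (EXEC): [MAIN] PC=3: INC 1 -> ACC=7 [depth=0]
Event 8 (INT 0): INT 0 arrives: push (MAIN, PC=4), enter IRQ0 at PC=0 (depth now 1) [depth=1]
Event 9 (EXEC): [IRQ0] PC=0: INC 2 -> ACC=9 [depth=1]
Event 10 (EXEC): [IRQ0] PC=1: IRET -> resume MAIN at PC=4 (depth now 0) [depth=0]
Event 11 (EXEC): [MAIN] PC=4: INC 1 -> ACC=10 [depth=0]
Event 12 (EXEC): [MAIN] PC=5: HALT [depth=0]
Max depth observed: 1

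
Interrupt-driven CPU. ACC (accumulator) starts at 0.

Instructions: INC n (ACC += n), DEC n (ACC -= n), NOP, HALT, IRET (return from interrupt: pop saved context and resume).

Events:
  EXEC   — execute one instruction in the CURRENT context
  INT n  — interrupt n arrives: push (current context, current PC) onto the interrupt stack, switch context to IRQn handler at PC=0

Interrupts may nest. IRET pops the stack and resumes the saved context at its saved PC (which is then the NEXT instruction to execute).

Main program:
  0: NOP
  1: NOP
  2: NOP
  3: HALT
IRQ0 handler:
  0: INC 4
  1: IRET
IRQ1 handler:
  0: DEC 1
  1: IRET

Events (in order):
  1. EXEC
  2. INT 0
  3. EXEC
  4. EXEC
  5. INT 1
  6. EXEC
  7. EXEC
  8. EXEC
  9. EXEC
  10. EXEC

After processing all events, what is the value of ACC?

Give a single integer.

Event 1 (EXEC): [MAIN] PC=0: NOP
Event 2 (INT 0): INT 0 arrives: push (MAIN, PC=1), enter IRQ0 at PC=0 (depth now 1)
Event 3 (EXEC): [IRQ0] PC=0: INC 4 -> ACC=4
Event 4 (EXEC): [IRQ0] PC=1: IRET -> resume MAIN at PC=1 (depth now 0)
Event 5 (INT 1): INT 1 arrives: push (MAIN, PC=1), enter IRQ1 at PC=0 (depth now 1)
Event 6 (EXEC): [IRQ1] PC=0: DEC 1 -> ACC=3
Event 7 (EXEC): [IRQ1] PC=1: IRET -> resume MAIN at PC=1 (depth now 0)
Event 8 (EXEC): [MAIN] PC=1: NOP
Event 9 (EXEC): [MAIN] PC=2: NOP
Event 10 (EXEC): [MAIN] PC=3: HALT

Answer: 3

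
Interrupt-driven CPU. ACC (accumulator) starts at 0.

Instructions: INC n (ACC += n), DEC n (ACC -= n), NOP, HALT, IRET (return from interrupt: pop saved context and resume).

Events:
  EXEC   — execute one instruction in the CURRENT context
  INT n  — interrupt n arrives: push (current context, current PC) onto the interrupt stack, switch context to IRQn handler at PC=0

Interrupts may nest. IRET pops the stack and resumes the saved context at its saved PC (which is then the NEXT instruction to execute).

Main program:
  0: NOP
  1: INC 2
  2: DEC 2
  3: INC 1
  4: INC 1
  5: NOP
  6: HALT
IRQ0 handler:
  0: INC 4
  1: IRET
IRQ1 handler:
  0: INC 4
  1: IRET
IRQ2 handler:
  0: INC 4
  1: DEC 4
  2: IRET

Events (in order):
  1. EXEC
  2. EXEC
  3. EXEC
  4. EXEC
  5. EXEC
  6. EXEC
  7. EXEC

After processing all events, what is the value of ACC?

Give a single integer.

Answer: 2

Derivation:
Event 1 (EXEC): [MAIN] PC=0: NOP
Event 2 (EXEC): [MAIN] PC=1: INC 2 -> ACC=2
Event 3 (EXEC): [MAIN] PC=2: DEC 2 -> ACC=0
Event 4 (EXEC): [MAIN] PC=3: INC 1 -> ACC=1
Event 5 (EXEC): [MAIN] PC=4: INC 1 -> ACC=2
Event 6 (EXEC): [MAIN] PC=5: NOP
Event 7 (EXEC): [MAIN] PC=6: HALT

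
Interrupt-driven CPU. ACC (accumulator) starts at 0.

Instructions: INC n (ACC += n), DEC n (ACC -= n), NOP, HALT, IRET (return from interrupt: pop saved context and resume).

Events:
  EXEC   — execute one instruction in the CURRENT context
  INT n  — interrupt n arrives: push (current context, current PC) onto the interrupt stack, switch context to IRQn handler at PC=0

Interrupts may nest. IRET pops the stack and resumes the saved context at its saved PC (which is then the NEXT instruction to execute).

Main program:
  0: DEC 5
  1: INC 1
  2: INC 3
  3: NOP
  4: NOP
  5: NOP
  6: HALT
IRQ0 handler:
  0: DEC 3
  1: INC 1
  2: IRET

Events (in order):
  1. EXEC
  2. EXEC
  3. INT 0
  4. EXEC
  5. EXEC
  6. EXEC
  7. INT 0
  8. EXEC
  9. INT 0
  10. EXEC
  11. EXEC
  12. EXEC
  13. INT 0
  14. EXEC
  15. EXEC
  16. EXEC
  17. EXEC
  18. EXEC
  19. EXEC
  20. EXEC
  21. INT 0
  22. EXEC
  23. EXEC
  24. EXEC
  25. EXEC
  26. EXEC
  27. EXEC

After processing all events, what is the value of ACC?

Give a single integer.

Answer: -11

Derivation:
Event 1 (EXEC): [MAIN] PC=0: DEC 5 -> ACC=-5
Event 2 (EXEC): [MAIN] PC=1: INC 1 -> ACC=-4
Event 3 (INT 0): INT 0 arrives: push (MAIN, PC=2), enter IRQ0 at PC=0 (depth now 1)
Event 4 (EXEC): [IRQ0] PC=0: DEC 3 -> ACC=-7
Event 5 (EXEC): [IRQ0] PC=1: INC 1 -> ACC=-6
Event 6 (EXEC): [IRQ0] PC=2: IRET -> resume MAIN at PC=2 (depth now 0)
Event 7 (INT 0): INT 0 arrives: push (MAIN, PC=2), enter IRQ0 at PC=0 (depth now 1)
Event 8 (EXEC): [IRQ0] PC=0: DEC 3 -> ACC=-9
Event 9 (INT 0): INT 0 arrives: push (IRQ0, PC=1), enter IRQ0 at PC=0 (depth now 2)
Event 10 (EXEC): [IRQ0] PC=0: DEC 3 -> ACC=-12
Event 11 (EXEC): [IRQ0] PC=1: INC 1 -> ACC=-11
Event 12 (EXEC): [IRQ0] PC=2: IRET -> resume IRQ0 at PC=1 (depth now 1)
Event 13 (INT 0): INT 0 arrives: push (IRQ0, PC=1), enter IRQ0 at PC=0 (depth now 2)
Event 14 (EXEC): [IRQ0] PC=0: DEC 3 -> ACC=-14
Event 15 (EXEC): [IRQ0] PC=1: INC 1 -> ACC=-13
Event 16 (EXEC): [IRQ0] PC=2: IRET -> resume IRQ0 at PC=1 (depth now 1)
Event 17 (EXEC): [IRQ0] PC=1: INC 1 -> ACC=-12
Event 18 (EXEC): [IRQ0] PC=2: IRET -> resume MAIN at PC=2 (depth now 0)
Event 19 (EXEC): [MAIN] PC=2: INC 3 -> ACC=-9
Event 20 (EXEC): [MAIN] PC=3: NOP
Event 21 (INT 0): INT 0 arrives: push (MAIN, PC=4), enter IRQ0 at PC=0 (depth now 1)
Event 22 (EXEC): [IRQ0] PC=0: DEC 3 -> ACC=-12
Event 23 (EXEC): [IRQ0] PC=1: INC 1 -> ACC=-11
Event 24 (EXEC): [IRQ0] PC=2: IRET -> resume MAIN at PC=4 (depth now 0)
Event 25 (EXEC): [MAIN] PC=4: NOP
Event 26 (EXEC): [MAIN] PC=5: NOP
Event 27 (EXEC): [MAIN] PC=6: HALT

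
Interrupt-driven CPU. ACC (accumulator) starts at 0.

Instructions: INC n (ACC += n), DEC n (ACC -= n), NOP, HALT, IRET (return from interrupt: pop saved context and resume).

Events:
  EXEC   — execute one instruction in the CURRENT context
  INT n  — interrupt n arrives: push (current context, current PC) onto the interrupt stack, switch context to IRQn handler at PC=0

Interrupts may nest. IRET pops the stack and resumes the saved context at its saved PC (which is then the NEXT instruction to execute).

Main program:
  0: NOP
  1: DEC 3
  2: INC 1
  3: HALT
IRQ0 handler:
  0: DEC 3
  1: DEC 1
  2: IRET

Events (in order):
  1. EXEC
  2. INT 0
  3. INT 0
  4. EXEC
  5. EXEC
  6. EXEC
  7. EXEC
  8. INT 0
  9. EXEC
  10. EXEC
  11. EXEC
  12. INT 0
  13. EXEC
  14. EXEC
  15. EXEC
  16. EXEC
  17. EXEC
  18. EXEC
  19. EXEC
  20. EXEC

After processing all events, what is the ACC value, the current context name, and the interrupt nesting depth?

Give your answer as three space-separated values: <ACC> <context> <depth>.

Answer: -18 MAIN 0

Derivation:
Event 1 (EXEC): [MAIN] PC=0: NOP
Event 2 (INT 0): INT 0 arrives: push (MAIN, PC=1), enter IRQ0 at PC=0 (depth now 1)
Event 3 (INT 0): INT 0 arrives: push (IRQ0, PC=0), enter IRQ0 at PC=0 (depth now 2)
Event 4 (EXEC): [IRQ0] PC=0: DEC 3 -> ACC=-3
Event 5 (EXEC): [IRQ0] PC=1: DEC 1 -> ACC=-4
Event 6 (EXEC): [IRQ0] PC=2: IRET -> resume IRQ0 at PC=0 (depth now 1)
Event 7 (EXEC): [IRQ0] PC=0: DEC 3 -> ACC=-7
Event 8 (INT 0): INT 0 arrives: push (IRQ0, PC=1), enter IRQ0 at PC=0 (depth now 2)
Event 9 (EXEC): [IRQ0] PC=0: DEC 3 -> ACC=-10
Event 10 (EXEC): [IRQ0] PC=1: DEC 1 -> ACC=-11
Event 11 (EXEC): [IRQ0] PC=2: IRET -> resume IRQ0 at PC=1 (depth now 1)
Event 12 (INT 0): INT 0 arrives: push (IRQ0, PC=1), enter IRQ0 at PC=0 (depth now 2)
Event 13 (EXEC): [IRQ0] PC=0: DEC 3 -> ACC=-14
Event 14 (EXEC): [IRQ0] PC=1: DEC 1 -> ACC=-15
Event 15 (EXEC): [IRQ0] PC=2: IRET -> resume IRQ0 at PC=1 (depth now 1)
Event 16 (EXEC): [IRQ0] PC=1: DEC 1 -> ACC=-16
Event 17 (EXEC): [IRQ0] PC=2: IRET -> resume MAIN at PC=1 (depth now 0)
Event 18 (EXEC): [MAIN] PC=1: DEC 3 -> ACC=-19
Event 19 (EXEC): [MAIN] PC=2: INC 1 -> ACC=-18
Event 20 (EXEC): [MAIN] PC=3: HALT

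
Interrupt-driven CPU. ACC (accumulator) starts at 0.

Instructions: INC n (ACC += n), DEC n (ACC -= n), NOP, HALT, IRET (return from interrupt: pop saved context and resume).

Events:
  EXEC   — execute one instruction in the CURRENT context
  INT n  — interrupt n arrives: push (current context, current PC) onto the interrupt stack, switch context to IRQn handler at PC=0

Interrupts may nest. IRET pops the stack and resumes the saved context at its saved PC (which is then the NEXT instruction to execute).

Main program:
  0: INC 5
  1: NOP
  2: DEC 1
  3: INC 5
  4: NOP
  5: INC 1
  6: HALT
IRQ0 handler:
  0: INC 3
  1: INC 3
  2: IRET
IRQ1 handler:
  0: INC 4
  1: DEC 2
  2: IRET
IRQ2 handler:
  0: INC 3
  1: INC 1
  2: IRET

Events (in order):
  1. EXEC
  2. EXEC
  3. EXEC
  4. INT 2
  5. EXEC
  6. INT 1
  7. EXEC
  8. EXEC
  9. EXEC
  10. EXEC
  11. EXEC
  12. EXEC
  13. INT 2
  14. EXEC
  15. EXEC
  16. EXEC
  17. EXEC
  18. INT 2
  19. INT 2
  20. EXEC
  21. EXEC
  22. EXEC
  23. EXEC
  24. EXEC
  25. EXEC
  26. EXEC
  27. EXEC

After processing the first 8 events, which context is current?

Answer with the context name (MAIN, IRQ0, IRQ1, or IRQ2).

Event 1 (EXEC): [MAIN] PC=0: INC 5 -> ACC=5
Event 2 (EXEC): [MAIN] PC=1: NOP
Event 3 (EXEC): [MAIN] PC=2: DEC 1 -> ACC=4
Event 4 (INT 2): INT 2 arrives: push (MAIN, PC=3), enter IRQ2 at PC=0 (depth now 1)
Event 5 (EXEC): [IRQ2] PC=0: INC 3 -> ACC=7
Event 6 (INT 1): INT 1 arrives: push (IRQ2, PC=1), enter IRQ1 at PC=0 (depth now 2)
Event 7 (EXEC): [IRQ1] PC=0: INC 4 -> ACC=11
Event 8 (EXEC): [IRQ1] PC=1: DEC 2 -> ACC=9

Answer: IRQ1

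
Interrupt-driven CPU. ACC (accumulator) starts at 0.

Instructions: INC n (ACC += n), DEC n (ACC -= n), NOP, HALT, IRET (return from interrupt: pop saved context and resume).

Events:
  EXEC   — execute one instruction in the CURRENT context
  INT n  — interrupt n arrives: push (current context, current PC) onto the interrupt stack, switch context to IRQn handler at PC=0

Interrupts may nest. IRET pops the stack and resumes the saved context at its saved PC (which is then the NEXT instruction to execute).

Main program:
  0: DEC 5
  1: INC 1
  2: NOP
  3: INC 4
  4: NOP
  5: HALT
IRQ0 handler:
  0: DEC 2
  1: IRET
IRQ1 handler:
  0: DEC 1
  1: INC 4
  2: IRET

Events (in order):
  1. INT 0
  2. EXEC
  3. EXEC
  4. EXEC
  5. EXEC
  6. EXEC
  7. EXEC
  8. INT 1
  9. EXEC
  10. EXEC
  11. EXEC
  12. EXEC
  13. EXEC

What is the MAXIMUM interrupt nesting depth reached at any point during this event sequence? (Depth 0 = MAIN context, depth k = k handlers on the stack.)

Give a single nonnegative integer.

Answer: 1

Derivation:
Event 1 (INT 0): INT 0 arrives: push (MAIN, PC=0), enter IRQ0 at PC=0 (depth now 1) [depth=1]
Event 2 (EXEC): [IRQ0] PC=0: DEC 2 -> ACC=-2 [depth=1]
Event 3 (EXEC): [IRQ0] PC=1: IRET -> resume MAIN at PC=0 (depth now 0) [depth=0]
Event 4 (EXEC): [MAIN] PC=0: DEC 5 -> ACC=-7 [depth=0]
Event 5 (EXEC): [MAIN] PC=1: INC 1 -> ACC=-6 [depth=0]
Event 6 (EXEC): [MAIN] PC=2: NOP [depth=0]
Event 7 (EXEC): [MAIN] PC=3: INC 4 -> ACC=-2 [depth=0]
Event 8 (INT 1): INT 1 arrives: push (MAIN, PC=4), enter IRQ1 at PC=0 (depth now 1) [depth=1]
Event 9 (EXEC): [IRQ1] PC=0: DEC 1 -> ACC=-3 [depth=1]
Event 10 (EXEC): [IRQ1] PC=1: INC 4 -> ACC=1 [depth=1]
Event 11 (EXEC): [IRQ1] PC=2: IRET -> resume MAIN at PC=4 (depth now 0) [depth=0]
Event 12 (EXEC): [MAIN] PC=4: NOP [depth=0]
Event 13 (EXEC): [MAIN] PC=5: HALT [depth=0]
Max depth observed: 1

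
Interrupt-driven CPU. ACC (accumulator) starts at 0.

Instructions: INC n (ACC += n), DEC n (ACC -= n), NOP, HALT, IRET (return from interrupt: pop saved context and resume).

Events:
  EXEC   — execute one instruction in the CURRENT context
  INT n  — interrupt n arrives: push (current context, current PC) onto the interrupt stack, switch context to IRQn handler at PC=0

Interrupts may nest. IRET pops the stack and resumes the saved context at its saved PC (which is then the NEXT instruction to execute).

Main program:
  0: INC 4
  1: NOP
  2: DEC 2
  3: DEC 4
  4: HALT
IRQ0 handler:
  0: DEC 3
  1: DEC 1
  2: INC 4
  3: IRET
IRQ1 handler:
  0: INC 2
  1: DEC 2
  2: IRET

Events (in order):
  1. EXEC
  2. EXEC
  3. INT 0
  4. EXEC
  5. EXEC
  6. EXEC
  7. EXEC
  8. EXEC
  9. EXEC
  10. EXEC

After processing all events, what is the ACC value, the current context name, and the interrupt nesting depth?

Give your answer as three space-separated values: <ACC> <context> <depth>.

Answer: -2 MAIN 0

Derivation:
Event 1 (EXEC): [MAIN] PC=0: INC 4 -> ACC=4
Event 2 (EXEC): [MAIN] PC=1: NOP
Event 3 (INT 0): INT 0 arrives: push (MAIN, PC=2), enter IRQ0 at PC=0 (depth now 1)
Event 4 (EXEC): [IRQ0] PC=0: DEC 3 -> ACC=1
Event 5 (EXEC): [IRQ0] PC=1: DEC 1 -> ACC=0
Event 6 (EXEC): [IRQ0] PC=2: INC 4 -> ACC=4
Event 7 (EXEC): [IRQ0] PC=3: IRET -> resume MAIN at PC=2 (depth now 0)
Event 8 (EXEC): [MAIN] PC=2: DEC 2 -> ACC=2
Event 9 (EXEC): [MAIN] PC=3: DEC 4 -> ACC=-2
Event 10 (EXEC): [MAIN] PC=4: HALT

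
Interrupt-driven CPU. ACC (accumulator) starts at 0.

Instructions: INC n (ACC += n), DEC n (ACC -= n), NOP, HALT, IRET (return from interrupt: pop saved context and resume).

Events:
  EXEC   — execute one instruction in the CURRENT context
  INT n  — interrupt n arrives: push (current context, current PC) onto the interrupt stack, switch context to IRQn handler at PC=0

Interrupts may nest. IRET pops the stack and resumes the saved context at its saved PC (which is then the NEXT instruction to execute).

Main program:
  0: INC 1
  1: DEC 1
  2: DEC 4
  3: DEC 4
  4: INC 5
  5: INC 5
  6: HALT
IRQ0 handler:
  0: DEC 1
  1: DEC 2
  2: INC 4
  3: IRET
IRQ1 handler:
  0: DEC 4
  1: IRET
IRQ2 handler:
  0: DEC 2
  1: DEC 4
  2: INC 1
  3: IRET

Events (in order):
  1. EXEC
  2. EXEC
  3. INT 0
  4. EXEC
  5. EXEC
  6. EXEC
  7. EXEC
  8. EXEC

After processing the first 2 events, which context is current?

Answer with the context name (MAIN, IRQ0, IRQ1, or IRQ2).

Answer: MAIN

Derivation:
Event 1 (EXEC): [MAIN] PC=0: INC 1 -> ACC=1
Event 2 (EXEC): [MAIN] PC=1: DEC 1 -> ACC=0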